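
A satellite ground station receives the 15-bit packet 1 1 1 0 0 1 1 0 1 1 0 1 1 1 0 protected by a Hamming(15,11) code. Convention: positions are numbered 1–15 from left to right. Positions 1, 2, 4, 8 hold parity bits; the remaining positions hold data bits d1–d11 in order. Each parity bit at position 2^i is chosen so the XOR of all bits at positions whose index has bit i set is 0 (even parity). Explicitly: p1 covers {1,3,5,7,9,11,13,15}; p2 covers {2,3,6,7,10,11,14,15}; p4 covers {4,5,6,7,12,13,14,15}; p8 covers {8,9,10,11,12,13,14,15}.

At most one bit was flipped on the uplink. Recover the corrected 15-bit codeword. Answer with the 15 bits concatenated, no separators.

s1 (pos 1,3,5,7,9,11,13,15): 1⊕1⊕0⊕1⊕1⊕0⊕1⊕0 = 1
s2 (pos 2,3,6,7,10,11,14,15): 1⊕1⊕1⊕1⊕1⊕0⊕1⊕0 = 0
s4 (pos 4,5,6,7,12,13,14,15): 0⊕0⊕1⊕1⊕1⊕1⊕1⊕0 = 1
s8 (pos 8,9,10,11,12,13,14,15): 0⊕1⊕1⊕0⊕1⊕1⊕1⊕0 = 1
Syndrome s8…s1 = 1101 → error at position 13.
Flip position 13: 111001101101110 → 111001101101010

111001101101010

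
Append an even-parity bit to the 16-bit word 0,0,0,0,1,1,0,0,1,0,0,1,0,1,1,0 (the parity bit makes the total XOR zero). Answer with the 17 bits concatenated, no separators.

XOR of the 16 data bits: 0⊕0⊕0⊕0⊕1⊕1⊕0⊕0⊕1⊕0⊕0⊕1⊕0⊕1⊕1⊕0 = 0
Parity bit = 0 (so all 17 bits XOR to 0).

00001100100101100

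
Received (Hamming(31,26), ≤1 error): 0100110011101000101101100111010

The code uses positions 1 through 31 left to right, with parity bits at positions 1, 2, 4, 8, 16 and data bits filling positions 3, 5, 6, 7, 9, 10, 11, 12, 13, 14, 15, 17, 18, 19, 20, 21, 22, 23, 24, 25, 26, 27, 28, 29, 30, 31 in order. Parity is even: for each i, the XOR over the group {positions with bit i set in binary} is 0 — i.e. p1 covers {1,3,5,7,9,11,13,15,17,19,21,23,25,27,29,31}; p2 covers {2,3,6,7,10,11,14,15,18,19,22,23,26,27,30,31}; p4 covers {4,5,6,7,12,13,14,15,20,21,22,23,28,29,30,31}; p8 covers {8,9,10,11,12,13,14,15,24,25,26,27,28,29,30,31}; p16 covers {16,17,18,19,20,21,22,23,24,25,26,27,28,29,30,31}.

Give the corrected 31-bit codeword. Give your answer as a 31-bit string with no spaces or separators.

s1 (pos 1,3,5,7,9,11,13,15,17,19,21,23,25,27,29,31): 0⊕0⊕1⊕0⊕1⊕1⊕1⊕0⊕1⊕1⊕0⊕1⊕0⊕1⊕0⊕0 = 0
s2 (pos 2,3,6,7,10,11,14,15,18,19,22,23,26,27,30,31): 1⊕0⊕1⊕0⊕1⊕1⊕0⊕0⊕0⊕1⊕1⊕1⊕1⊕1⊕1⊕0 = 0
s4 (pos 4,5,6,7,12,13,14,15,20,21,22,23,28,29,30,31): 0⊕1⊕1⊕0⊕0⊕1⊕0⊕0⊕1⊕0⊕1⊕1⊕1⊕0⊕1⊕0 = 0
s8 (pos 8,9,10,11,12,13,14,15,24,25,26,27,28,29,30,31): 0⊕1⊕1⊕1⊕0⊕1⊕0⊕0⊕0⊕0⊕1⊕1⊕1⊕0⊕1⊕0 = 0
s16 (pos 16,17,18,19,20,21,22,23,24,25,26,27,28,29,30,31): 0⊕1⊕0⊕1⊕1⊕0⊕1⊕1⊕0⊕0⊕1⊕1⊕1⊕0⊕1⊕0 = 1
Syndrome s16…s1 = 10000 → error at position 16.
Flip position 16: 0100110011101000101101100111010 → 0100110011101001101101100111010

0100110011101001101101100111010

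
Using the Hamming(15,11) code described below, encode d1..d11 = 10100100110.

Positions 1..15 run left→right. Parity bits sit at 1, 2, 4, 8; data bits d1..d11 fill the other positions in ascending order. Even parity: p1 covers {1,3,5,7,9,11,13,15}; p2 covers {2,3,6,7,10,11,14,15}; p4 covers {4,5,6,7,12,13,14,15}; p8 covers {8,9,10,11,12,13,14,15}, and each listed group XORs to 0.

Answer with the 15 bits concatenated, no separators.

Place data at non-parity positions: p1 p2 1 p4 0 1 0 p8 0 1 0 0 1 1 0
p1 (pos 1,3,5,7,9,11,13,15): XOR of data positions = 1⊕0⊕0⊕0⊕0⊕1⊕0 = 0
p2 (pos 2,3,6,7,10,11,14,15): XOR of data positions = 1⊕1⊕0⊕1⊕0⊕1⊕0 = 0
p4 (pos 4,5,6,7,12,13,14,15): XOR of data positions = 0⊕1⊕0⊕0⊕1⊕1⊕0 = 1
p8 (pos 8,9,10,11,12,13,14,15): XOR of data positions = 0⊕1⊕0⊕0⊕1⊕1⊕0 = 1
Codeword: 001101010100110

001101010100110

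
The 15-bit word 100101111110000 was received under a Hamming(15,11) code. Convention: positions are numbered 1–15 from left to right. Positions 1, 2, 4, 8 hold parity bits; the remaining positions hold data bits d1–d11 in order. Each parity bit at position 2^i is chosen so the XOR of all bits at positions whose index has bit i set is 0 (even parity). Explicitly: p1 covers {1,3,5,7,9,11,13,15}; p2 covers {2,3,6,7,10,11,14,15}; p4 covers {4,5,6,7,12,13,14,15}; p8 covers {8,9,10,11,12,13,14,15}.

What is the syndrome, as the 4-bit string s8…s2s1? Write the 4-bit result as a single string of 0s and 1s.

0100

s1 (pos 1,3,5,7,9,11,13,15): 1⊕0⊕0⊕1⊕1⊕1⊕0⊕0 = 0
s2 (pos 2,3,6,7,10,11,14,15): 0⊕0⊕1⊕1⊕1⊕1⊕0⊕0 = 0
s4 (pos 4,5,6,7,12,13,14,15): 1⊕0⊕1⊕1⊕0⊕0⊕0⊕0 = 1
s8 (pos 8,9,10,11,12,13,14,15): 1⊕1⊕1⊕1⊕0⊕0⊕0⊕0 = 0
Syndrome s8…s1 = 0100 → error at position 4.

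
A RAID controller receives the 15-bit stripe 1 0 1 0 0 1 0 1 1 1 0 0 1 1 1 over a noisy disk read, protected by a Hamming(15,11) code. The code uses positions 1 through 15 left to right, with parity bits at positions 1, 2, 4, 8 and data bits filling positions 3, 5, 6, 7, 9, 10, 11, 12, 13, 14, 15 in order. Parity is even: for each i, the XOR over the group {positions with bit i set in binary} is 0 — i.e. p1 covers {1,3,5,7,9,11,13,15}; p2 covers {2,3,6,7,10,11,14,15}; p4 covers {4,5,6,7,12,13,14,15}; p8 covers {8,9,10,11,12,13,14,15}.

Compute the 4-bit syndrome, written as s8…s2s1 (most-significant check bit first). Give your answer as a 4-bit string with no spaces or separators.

0011

s1 (pos 1,3,5,7,9,11,13,15): 1⊕1⊕0⊕0⊕1⊕0⊕1⊕1 = 1
s2 (pos 2,3,6,7,10,11,14,15): 0⊕1⊕1⊕0⊕1⊕0⊕1⊕1 = 1
s4 (pos 4,5,6,7,12,13,14,15): 0⊕0⊕1⊕0⊕0⊕1⊕1⊕1 = 0
s8 (pos 8,9,10,11,12,13,14,15): 1⊕1⊕1⊕0⊕0⊕1⊕1⊕1 = 0
Syndrome s8…s1 = 0011 → error at position 3.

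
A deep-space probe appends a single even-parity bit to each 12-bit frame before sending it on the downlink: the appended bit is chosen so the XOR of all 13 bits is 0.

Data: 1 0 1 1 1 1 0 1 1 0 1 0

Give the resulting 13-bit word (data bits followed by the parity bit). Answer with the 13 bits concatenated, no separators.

1011110110100

XOR of the 12 data bits: 1⊕0⊕1⊕1⊕1⊕1⊕0⊕1⊕1⊕0⊕1⊕0 = 0
Parity bit = 0 (so all 13 bits XOR to 0).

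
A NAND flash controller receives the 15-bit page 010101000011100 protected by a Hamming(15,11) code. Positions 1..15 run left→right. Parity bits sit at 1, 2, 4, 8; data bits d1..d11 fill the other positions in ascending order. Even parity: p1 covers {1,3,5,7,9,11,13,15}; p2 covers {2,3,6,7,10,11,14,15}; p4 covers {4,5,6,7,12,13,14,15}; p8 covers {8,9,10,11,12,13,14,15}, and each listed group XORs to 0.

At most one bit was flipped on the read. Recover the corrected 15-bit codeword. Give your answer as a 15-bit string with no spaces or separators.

010101000111100

s1 (pos 1,3,5,7,9,11,13,15): 0⊕0⊕0⊕0⊕0⊕1⊕1⊕0 = 0
s2 (pos 2,3,6,7,10,11,14,15): 1⊕0⊕1⊕0⊕0⊕1⊕0⊕0 = 1
s4 (pos 4,5,6,7,12,13,14,15): 1⊕0⊕1⊕0⊕1⊕1⊕0⊕0 = 0
s8 (pos 8,9,10,11,12,13,14,15): 0⊕0⊕0⊕1⊕1⊕1⊕0⊕0 = 1
Syndrome s8…s1 = 1010 → error at position 10.
Flip position 10: 010101000011100 → 010101000111100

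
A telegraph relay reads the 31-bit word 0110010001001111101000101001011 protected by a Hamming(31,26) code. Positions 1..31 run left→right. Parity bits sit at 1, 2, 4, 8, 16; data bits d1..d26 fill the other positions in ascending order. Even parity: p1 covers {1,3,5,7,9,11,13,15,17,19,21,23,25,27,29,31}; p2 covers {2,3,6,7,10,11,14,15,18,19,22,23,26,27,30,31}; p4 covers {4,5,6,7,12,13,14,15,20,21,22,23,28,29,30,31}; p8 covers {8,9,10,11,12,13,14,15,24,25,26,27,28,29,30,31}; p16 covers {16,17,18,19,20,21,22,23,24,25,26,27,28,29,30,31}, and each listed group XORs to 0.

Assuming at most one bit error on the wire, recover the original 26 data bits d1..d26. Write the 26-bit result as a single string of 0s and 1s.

s1 (pos 1,3,5,7,9,11,13,15,17,19,21,23,25,27,29,31): 0⊕1⊕0⊕0⊕0⊕0⊕1⊕1⊕1⊕1⊕0⊕1⊕1⊕0⊕0⊕1 = 0
s2 (pos 2,3,6,7,10,11,14,15,18,19,22,23,26,27,30,31): 1⊕1⊕1⊕0⊕1⊕0⊕1⊕1⊕0⊕1⊕0⊕1⊕0⊕0⊕1⊕1 = 0
s4 (pos 4,5,6,7,12,13,14,15,20,21,22,23,28,29,30,31): 0⊕0⊕1⊕0⊕0⊕1⊕1⊕1⊕0⊕0⊕0⊕1⊕1⊕0⊕1⊕1 = 0
s8 (pos 8,9,10,11,12,13,14,15,24,25,26,27,28,29,30,31): 0⊕0⊕1⊕0⊕0⊕1⊕1⊕1⊕0⊕1⊕0⊕0⊕1⊕0⊕1⊕1 = 0
s16 (pos 16,17,18,19,20,21,22,23,24,25,26,27,28,29,30,31): 1⊕1⊕0⊕1⊕0⊕0⊕0⊕1⊕0⊕1⊕0⊕0⊕1⊕0⊕1⊕1 = 0
Syndrome s16…s1 = 00000 → no error.
Read data bits from positions 3,5,6,7,9,10,11,12,13,14,15,17,18,19,20,21,22,23,24,25,26,27,28,29,30,31: 10100100111101000101001011

10100100111101000101001011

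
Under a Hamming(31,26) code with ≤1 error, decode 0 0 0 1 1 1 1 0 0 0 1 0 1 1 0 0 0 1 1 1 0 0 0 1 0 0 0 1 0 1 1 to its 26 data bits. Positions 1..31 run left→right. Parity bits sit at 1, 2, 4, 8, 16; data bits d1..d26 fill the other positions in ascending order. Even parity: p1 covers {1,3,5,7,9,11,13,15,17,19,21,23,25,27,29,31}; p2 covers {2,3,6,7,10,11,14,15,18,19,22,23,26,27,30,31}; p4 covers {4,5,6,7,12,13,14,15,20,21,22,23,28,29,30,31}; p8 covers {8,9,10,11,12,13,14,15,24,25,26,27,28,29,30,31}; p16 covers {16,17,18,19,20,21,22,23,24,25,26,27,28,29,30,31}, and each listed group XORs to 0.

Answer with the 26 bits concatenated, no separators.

s1 (pos 1,3,5,7,9,11,13,15,17,19,21,23,25,27,29,31): 0⊕0⊕1⊕1⊕0⊕1⊕1⊕0⊕0⊕1⊕0⊕0⊕0⊕0⊕0⊕1 = 0
s2 (pos 2,3,6,7,10,11,14,15,18,19,22,23,26,27,30,31): 0⊕0⊕1⊕1⊕0⊕1⊕1⊕0⊕1⊕1⊕0⊕0⊕0⊕0⊕1⊕1 = 0
s4 (pos 4,5,6,7,12,13,14,15,20,21,22,23,28,29,30,31): 1⊕1⊕1⊕1⊕0⊕1⊕1⊕0⊕1⊕0⊕0⊕0⊕1⊕0⊕1⊕1 = 0
s8 (pos 8,9,10,11,12,13,14,15,24,25,26,27,28,29,30,31): 0⊕0⊕0⊕1⊕0⊕1⊕1⊕0⊕1⊕0⊕0⊕0⊕1⊕0⊕1⊕1 = 1
s16 (pos 16,17,18,19,20,21,22,23,24,25,26,27,28,29,30,31): 0⊕0⊕1⊕1⊕1⊕0⊕0⊕0⊕1⊕0⊕0⊕0⊕1⊕0⊕1⊕1 = 1
Syndrome s16…s1 = 11000 → error at position 24.
Flip position 24: 0001111000101100011100010001011 → 0001111000101100011100000001011
Read data bits from positions 3,5,6,7,9,10,11,12,13,14,15,17,18,19,20,21,22,23,24,25,26,27,28,29,30,31: 01110010110011100000001011

01110010110011100000001011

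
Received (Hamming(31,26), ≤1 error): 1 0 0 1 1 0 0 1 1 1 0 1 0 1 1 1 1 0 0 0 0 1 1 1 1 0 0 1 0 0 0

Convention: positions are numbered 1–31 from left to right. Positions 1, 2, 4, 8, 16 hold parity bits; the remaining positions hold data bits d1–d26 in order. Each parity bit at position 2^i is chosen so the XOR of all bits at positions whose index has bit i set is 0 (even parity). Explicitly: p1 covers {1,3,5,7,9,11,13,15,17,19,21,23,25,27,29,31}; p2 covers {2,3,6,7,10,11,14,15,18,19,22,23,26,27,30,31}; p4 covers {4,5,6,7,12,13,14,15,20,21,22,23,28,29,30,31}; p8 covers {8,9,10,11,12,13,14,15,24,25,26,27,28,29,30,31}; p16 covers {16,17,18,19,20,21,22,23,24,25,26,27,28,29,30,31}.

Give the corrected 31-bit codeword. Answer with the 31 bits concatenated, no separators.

s1 (pos 1,3,5,7,9,11,13,15,17,19,21,23,25,27,29,31): 1⊕0⊕1⊕0⊕1⊕0⊕0⊕1⊕1⊕0⊕0⊕1⊕1⊕0⊕0⊕0 = 1
s2 (pos 2,3,6,7,10,11,14,15,18,19,22,23,26,27,30,31): 0⊕0⊕0⊕0⊕1⊕0⊕1⊕1⊕0⊕0⊕1⊕1⊕0⊕0⊕0⊕0 = 1
s4 (pos 4,5,6,7,12,13,14,15,20,21,22,23,28,29,30,31): 1⊕1⊕0⊕0⊕1⊕0⊕1⊕1⊕0⊕0⊕1⊕1⊕1⊕0⊕0⊕0 = 0
s8 (pos 8,9,10,11,12,13,14,15,24,25,26,27,28,29,30,31): 1⊕1⊕1⊕0⊕1⊕0⊕1⊕1⊕1⊕1⊕0⊕0⊕1⊕0⊕0⊕0 = 1
s16 (pos 16,17,18,19,20,21,22,23,24,25,26,27,28,29,30,31): 1⊕1⊕0⊕0⊕0⊕0⊕1⊕1⊕1⊕1⊕0⊕0⊕1⊕0⊕0⊕0 = 1
Syndrome s16…s1 = 11011 → error at position 27.
Flip position 27: 1001100111010111100001111001000 → 1001100111010111100001111011000

1001100111010111100001111011000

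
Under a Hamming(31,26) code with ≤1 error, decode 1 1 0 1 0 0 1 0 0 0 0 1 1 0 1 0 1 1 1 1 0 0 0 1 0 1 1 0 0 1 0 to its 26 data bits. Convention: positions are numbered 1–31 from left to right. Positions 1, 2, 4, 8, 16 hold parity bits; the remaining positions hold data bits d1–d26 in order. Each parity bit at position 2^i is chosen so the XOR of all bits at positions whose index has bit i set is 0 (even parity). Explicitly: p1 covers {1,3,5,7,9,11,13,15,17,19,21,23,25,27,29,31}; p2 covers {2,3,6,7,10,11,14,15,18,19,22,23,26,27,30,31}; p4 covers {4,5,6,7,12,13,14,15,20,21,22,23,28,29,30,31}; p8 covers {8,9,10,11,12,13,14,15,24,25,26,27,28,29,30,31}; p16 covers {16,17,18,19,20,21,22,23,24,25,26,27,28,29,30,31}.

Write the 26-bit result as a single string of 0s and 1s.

s1 (pos 1,3,5,7,9,11,13,15,17,19,21,23,25,27,29,31): 1⊕0⊕0⊕1⊕0⊕0⊕1⊕1⊕1⊕1⊕0⊕0⊕0⊕1⊕0⊕0 = 1
s2 (pos 2,3,6,7,10,11,14,15,18,19,22,23,26,27,30,31): 1⊕0⊕0⊕1⊕0⊕0⊕0⊕1⊕1⊕1⊕0⊕0⊕1⊕1⊕1⊕0 = 0
s4 (pos 4,5,6,7,12,13,14,15,20,21,22,23,28,29,30,31): 1⊕0⊕0⊕1⊕1⊕1⊕0⊕1⊕1⊕0⊕0⊕0⊕0⊕0⊕1⊕0 = 1
s8 (pos 8,9,10,11,12,13,14,15,24,25,26,27,28,29,30,31): 0⊕0⊕0⊕0⊕1⊕1⊕0⊕1⊕1⊕0⊕1⊕1⊕0⊕0⊕1⊕0 = 1
s16 (pos 16,17,18,19,20,21,22,23,24,25,26,27,28,29,30,31): 0⊕1⊕1⊕1⊕1⊕0⊕0⊕0⊕1⊕0⊕1⊕1⊕0⊕0⊕1⊕0 = 0
Syndrome s16…s1 = 01101 → error at position 13.
Flip position 13: 1101001000011010111100010110010 → 1101001000010010111100010110010
Read data bits from positions 3,5,6,7,9,10,11,12,13,14,15,17,18,19,20,21,22,23,24,25,26,27,28,29,30,31: 00010001001111100010110010

00010001001111100010110010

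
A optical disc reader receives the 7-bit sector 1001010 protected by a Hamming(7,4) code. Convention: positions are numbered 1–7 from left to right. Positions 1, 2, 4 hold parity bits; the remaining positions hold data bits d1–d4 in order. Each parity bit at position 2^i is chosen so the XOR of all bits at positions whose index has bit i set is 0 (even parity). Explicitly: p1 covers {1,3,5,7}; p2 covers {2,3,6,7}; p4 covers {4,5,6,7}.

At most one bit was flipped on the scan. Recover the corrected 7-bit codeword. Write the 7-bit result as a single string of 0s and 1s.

1011010

s1 (pos 1,3,5,7): 1⊕0⊕0⊕0 = 1
s2 (pos 2,3,6,7): 0⊕0⊕1⊕0 = 1
s4 (pos 4,5,6,7): 1⊕0⊕1⊕0 = 0
Syndrome s4…s1 = 011 → error at position 3.
Flip position 3: 1001010 → 1011010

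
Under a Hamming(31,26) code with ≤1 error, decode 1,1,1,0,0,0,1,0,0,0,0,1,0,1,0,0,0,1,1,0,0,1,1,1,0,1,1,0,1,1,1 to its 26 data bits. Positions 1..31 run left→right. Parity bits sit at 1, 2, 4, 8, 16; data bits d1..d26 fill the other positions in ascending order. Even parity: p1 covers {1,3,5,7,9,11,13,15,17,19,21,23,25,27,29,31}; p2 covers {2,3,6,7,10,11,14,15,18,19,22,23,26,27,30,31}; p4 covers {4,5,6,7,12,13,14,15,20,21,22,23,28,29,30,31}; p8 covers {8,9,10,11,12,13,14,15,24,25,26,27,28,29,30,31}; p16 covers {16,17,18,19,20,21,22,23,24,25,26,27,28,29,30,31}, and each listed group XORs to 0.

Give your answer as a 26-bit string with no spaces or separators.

10010001010011001110110111

s1 (pos 1,3,5,7,9,11,13,15,17,19,21,23,25,27,29,31): 1⊕1⊕0⊕1⊕0⊕0⊕0⊕0⊕0⊕1⊕0⊕1⊕0⊕1⊕1⊕1 = 0
s2 (pos 2,3,6,7,10,11,14,15,18,19,22,23,26,27,30,31): 1⊕1⊕0⊕1⊕0⊕0⊕1⊕0⊕1⊕1⊕1⊕1⊕1⊕1⊕1⊕1 = 0
s4 (pos 4,5,6,7,12,13,14,15,20,21,22,23,28,29,30,31): 0⊕0⊕0⊕1⊕1⊕0⊕1⊕0⊕0⊕0⊕1⊕1⊕0⊕1⊕1⊕1 = 0
s8 (pos 8,9,10,11,12,13,14,15,24,25,26,27,28,29,30,31): 0⊕0⊕0⊕0⊕1⊕0⊕1⊕0⊕1⊕0⊕1⊕1⊕0⊕1⊕1⊕1 = 0
s16 (pos 16,17,18,19,20,21,22,23,24,25,26,27,28,29,30,31): 0⊕0⊕1⊕1⊕0⊕0⊕1⊕1⊕1⊕0⊕1⊕1⊕0⊕1⊕1⊕1 = 0
Syndrome s16…s1 = 00000 → no error.
Read data bits from positions 3,5,6,7,9,10,11,12,13,14,15,17,18,19,20,21,22,23,24,25,26,27,28,29,30,31: 10010001010011001110110111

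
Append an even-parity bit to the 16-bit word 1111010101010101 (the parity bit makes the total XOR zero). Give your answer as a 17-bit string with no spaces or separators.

XOR of the 16 data bits: 1⊕1⊕1⊕1⊕0⊕1⊕0⊕1⊕0⊕1⊕0⊕1⊕0⊕1⊕0⊕1 = 0
Parity bit = 0 (so all 17 bits XOR to 0).

11110101010101010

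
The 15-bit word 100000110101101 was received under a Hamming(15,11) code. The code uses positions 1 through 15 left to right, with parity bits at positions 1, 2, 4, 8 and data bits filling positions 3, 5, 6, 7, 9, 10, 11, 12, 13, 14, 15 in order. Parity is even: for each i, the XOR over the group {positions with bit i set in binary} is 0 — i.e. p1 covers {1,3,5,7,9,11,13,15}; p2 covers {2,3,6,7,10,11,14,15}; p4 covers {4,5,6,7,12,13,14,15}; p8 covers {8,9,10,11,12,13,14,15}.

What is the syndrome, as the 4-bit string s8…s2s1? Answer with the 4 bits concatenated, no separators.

1010

s1 (pos 1,3,5,7,9,11,13,15): 1⊕0⊕0⊕1⊕0⊕0⊕1⊕1 = 0
s2 (pos 2,3,6,7,10,11,14,15): 0⊕0⊕0⊕1⊕1⊕0⊕0⊕1 = 1
s4 (pos 4,5,6,7,12,13,14,15): 0⊕0⊕0⊕1⊕1⊕1⊕0⊕1 = 0
s8 (pos 8,9,10,11,12,13,14,15): 1⊕0⊕1⊕0⊕1⊕1⊕0⊕1 = 1
Syndrome s8…s1 = 1010 → error at position 10.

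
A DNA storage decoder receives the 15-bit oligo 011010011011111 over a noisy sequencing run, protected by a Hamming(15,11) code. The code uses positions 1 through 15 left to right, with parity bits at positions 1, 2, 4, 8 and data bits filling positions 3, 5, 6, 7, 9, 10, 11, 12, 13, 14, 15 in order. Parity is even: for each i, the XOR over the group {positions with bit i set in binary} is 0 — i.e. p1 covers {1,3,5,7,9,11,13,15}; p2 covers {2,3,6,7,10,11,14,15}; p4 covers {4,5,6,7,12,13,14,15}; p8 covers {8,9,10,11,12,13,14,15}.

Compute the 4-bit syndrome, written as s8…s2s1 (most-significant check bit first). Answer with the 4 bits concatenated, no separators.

1110

s1 (pos 1,3,5,7,9,11,13,15): 0⊕1⊕1⊕0⊕1⊕1⊕1⊕1 = 0
s2 (pos 2,3,6,7,10,11,14,15): 1⊕1⊕0⊕0⊕0⊕1⊕1⊕1 = 1
s4 (pos 4,5,6,7,12,13,14,15): 0⊕1⊕0⊕0⊕1⊕1⊕1⊕1 = 1
s8 (pos 8,9,10,11,12,13,14,15): 1⊕1⊕0⊕1⊕1⊕1⊕1⊕1 = 1
Syndrome s8…s1 = 1110 → error at position 14.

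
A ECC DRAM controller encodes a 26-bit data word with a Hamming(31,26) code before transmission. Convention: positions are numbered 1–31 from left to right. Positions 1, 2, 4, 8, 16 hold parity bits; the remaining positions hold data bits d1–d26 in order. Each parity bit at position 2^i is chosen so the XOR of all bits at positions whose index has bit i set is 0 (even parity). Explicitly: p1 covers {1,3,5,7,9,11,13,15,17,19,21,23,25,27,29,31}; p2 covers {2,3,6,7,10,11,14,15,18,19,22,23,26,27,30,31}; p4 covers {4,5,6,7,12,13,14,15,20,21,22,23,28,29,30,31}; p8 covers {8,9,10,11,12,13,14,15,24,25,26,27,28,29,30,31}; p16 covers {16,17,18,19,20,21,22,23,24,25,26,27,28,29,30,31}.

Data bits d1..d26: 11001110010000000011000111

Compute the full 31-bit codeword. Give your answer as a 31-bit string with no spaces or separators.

Place data at non-parity positions: p1 p2 1 p4 1 0 0 p8 1 1 1 0 0 1 0 p16 0 0 0 0 0 0 0 1 1 0 0 0 1 1 1
p1 (pos 1,3,5,7,9,11,13,15,17,19,21,23,25,27,29,31): XOR of data positions = 1⊕1⊕0⊕1⊕1⊕0⊕0⊕0⊕0⊕0⊕0⊕1⊕0⊕1⊕1 = 1
p2 (pos 2,3,6,7,10,11,14,15,18,19,22,23,26,27,30,31): XOR of data positions = 1⊕0⊕0⊕1⊕1⊕1⊕0⊕0⊕0⊕0⊕0⊕0⊕0⊕1⊕1 = 0
p4 (pos 4,5,6,7,12,13,14,15,20,21,22,23,28,29,30,31): XOR of data positions = 1⊕0⊕0⊕0⊕0⊕1⊕0⊕0⊕0⊕0⊕0⊕0⊕1⊕1⊕1 = 1
p8 (pos 8,9,10,11,12,13,14,15,24,25,26,27,28,29,30,31): XOR of data positions = 1⊕1⊕1⊕0⊕0⊕1⊕0⊕1⊕1⊕0⊕0⊕0⊕1⊕1⊕1 = 1
p16 (pos 16,17,18,19,20,21,22,23,24,25,26,27,28,29,30,31): XOR of data positions = 0⊕0⊕0⊕0⊕0⊕0⊕0⊕1⊕1⊕0⊕0⊕0⊕1⊕1⊕1 = 1
Codeword: 1011100111100101000000011000111

1011100111100101000000011000111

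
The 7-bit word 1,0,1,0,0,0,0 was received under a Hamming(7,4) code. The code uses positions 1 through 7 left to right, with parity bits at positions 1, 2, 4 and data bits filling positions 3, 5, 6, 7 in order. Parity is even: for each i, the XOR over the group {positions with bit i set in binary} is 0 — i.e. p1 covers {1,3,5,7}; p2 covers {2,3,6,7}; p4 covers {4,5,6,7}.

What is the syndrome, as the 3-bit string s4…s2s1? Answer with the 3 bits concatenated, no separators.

010

s1 (pos 1,3,5,7): 1⊕1⊕0⊕0 = 0
s2 (pos 2,3,6,7): 0⊕1⊕0⊕0 = 1
s4 (pos 4,5,6,7): 0⊕0⊕0⊕0 = 0
Syndrome s4…s1 = 010 → error at position 2.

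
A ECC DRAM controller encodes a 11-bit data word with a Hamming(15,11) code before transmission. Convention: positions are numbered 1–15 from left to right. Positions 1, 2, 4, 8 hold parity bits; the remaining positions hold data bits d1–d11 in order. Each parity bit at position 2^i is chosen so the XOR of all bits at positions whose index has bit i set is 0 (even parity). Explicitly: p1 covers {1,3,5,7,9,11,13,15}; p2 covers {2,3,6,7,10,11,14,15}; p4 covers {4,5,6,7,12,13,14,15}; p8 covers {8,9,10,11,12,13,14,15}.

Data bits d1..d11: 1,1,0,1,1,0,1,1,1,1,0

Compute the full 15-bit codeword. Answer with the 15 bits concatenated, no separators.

001110111011110

Place data at non-parity positions: p1 p2 1 p4 1 0 1 p8 1 0 1 1 1 1 0
p1 (pos 1,3,5,7,9,11,13,15): XOR of data positions = 1⊕1⊕1⊕1⊕1⊕1⊕0 = 0
p2 (pos 2,3,6,7,10,11,14,15): XOR of data positions = 1⊕0⊕1⊕0⊕1⊕1⊕0 = 0
p4 (pos 4,5,6,7,12,13,14,15): XOR of data positions = 1⊕0⊕1⊕1⊕1⊕1⊕0 = 1
p8 (pos 8,9,10,11,12,13,14,15): XOR of data positions = 1⊕0⊕1⊕1⊕1⊕1⊕0 = 1
Codeword: 001110111011110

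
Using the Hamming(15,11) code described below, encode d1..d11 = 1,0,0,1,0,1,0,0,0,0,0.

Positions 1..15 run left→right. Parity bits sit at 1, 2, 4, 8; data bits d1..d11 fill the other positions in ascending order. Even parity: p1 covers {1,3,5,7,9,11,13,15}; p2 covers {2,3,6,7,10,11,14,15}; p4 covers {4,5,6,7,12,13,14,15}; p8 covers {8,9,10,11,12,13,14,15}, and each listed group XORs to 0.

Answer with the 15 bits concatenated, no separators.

Place data at non-parity positions: p1 p2 1 p4 0 0 1 p8 0 1 0 0 0 0 0
p1 (pos 1,3,5,7,9,11,13,15): XOR of data positions = 1⊕0⊕1⊕0⊕0⊕0⊕0 = 0
p2 (pos 2,3,6,7,10,11,14,15): XOR of data positions = 1⊕0⊕1⊕1⊕0⊕0⊕0 = 1
p4 (pos 4,5,6,7,12,13,14,15): XOR of data positions = 0⊕0⊕1⊕0⊕0⊕0⊕0 = 1
p8 (pos 8,9,10,11,12,13,14,15): XOR of data positions = 0⊕1⊕0⊕0⊕0⊕0⊕0 = 1
Codeword: 011100110100000

011100110100000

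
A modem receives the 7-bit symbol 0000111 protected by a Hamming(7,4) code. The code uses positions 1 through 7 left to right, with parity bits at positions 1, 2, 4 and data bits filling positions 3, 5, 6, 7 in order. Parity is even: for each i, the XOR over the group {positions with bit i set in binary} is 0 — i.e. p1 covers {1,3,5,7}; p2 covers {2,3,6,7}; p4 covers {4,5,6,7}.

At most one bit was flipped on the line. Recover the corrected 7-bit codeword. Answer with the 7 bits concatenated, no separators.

s1 (pos 1,3,5,7): 0⊕0⊕1⊕1 = 0
s2 (pos 2,3,6,7): 0⊕0⊕1⊕1 = 0
s4 (pos 4,5,6,7): 0⊕1⊕1⊕1 = 1
Syndrome s4…s1 = 100 → error at position 4.
Flip position 4: 0000111 → 0001111

0001111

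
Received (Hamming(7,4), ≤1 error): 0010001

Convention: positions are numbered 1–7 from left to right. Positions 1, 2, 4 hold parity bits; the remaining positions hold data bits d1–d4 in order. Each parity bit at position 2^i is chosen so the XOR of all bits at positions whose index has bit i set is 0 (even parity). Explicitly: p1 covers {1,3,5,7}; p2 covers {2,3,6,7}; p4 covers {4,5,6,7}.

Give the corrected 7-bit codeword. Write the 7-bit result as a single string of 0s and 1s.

s1 (pos 1,3,5,7): 0⊕1⊕0⊕1 = 0
s2 (pos 2,3,6,7): 0⊕1⊕0⊕1 = 0
s4 (pos 4,5,6,7): 0⊕0⊕0⊕1 = 1
Syndrome s4…s1 = 100 → error at position 4.
Flip position 4: 0010001 → 0011001

0011001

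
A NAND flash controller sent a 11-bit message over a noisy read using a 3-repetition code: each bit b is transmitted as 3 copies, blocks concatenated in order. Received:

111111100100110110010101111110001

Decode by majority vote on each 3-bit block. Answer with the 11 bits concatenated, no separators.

11001101110

Block 1 (111): 3 ones → 1
Block 2 (111): 3 ones → 1
Block 3 (100): 1 one → 0
Block 4 (100): 1 one → 0
Block 5 (110): 2 ones → 1
Block 6 (110): 2 ones → 1
Block 7 (010): 1 one → 0
Block 8 (101): 2 ones → 1
Block 9 (111): 3 ones → 1
Block 10 (110): 2 ones → 1
Block 11 (001): 1 one → 0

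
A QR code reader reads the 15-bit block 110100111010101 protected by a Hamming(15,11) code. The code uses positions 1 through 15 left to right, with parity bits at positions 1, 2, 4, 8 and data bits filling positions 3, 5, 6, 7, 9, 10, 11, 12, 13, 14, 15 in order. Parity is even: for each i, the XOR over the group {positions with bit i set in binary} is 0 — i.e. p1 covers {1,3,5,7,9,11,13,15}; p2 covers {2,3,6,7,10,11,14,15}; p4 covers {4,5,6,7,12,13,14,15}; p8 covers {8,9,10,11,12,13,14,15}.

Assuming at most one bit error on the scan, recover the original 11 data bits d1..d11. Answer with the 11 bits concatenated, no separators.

00011010101

s1 (pos 1,3,5,7,9,11,13,15): 1⊕0⊕0⊕1⊕1⊕1⊕1⊕1 = 0
s2 (pos 2,3,6,7,10,11,14,15): 1⊕0⊕0⊕1⊕0⊕1⊕0⊕1 = 0
s4 (pos 4,5,6,7,12,13,14,15): 1⊕0⊕0⊕1⊕0⊕1⊕0⊕1 = 0
s8 (pos 8,9,10,11,12,13,14,15): 1⊕1⊕0⊕1⊕0⊕1⊕0⊕1 = 1
Syndrome s8…s1 = 1000 → error at position 8.
Flip position 8: 110100111010101 → 110100101010101
Read data bits from positions 3,5,6,7,9,10,11,12,13,14,15: 00011010101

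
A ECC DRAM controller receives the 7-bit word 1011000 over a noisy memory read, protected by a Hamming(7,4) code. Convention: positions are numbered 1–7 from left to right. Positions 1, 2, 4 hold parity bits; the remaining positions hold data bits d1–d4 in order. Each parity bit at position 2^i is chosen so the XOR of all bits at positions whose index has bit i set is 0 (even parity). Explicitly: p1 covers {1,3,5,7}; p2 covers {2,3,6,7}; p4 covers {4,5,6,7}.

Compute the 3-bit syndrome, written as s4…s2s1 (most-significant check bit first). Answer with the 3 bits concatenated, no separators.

s1 (pos 1,3,5,7): 1⊕1⊕0⊕0 = 0
s2 (pos 2,3,6,7): 0⊕1⊕0⊕0 = 1
s4 (pos 4,5,6,7): 1⊕0⊕0⊕0 = 1
Syndrome s4…s1 = 110 → error at position 6.

110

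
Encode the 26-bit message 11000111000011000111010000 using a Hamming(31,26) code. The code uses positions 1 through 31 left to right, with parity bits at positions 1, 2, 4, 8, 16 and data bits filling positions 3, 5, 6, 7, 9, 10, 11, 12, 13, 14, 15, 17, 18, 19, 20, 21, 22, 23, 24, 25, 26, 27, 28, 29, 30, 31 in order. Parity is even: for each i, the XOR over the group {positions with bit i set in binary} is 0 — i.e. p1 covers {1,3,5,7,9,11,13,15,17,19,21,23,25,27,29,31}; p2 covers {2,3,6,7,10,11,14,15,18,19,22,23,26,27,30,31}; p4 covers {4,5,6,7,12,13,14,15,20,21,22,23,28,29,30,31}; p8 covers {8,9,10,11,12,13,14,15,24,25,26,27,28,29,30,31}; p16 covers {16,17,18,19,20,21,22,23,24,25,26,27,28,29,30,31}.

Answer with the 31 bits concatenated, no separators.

Place data at non-parity positions: p1 p2 1 p4 1 0 0 p8 0 1 1 1 0 0 0 p16 0 1 1 0 0 0 1 1 1 0 1 0 0 0 0
p1 (pos 1,3,5,7,9,11,13,15,17,19,21,23,25,27,29,31): XOR of data positions = 1⊕1⊕0⊕0⊕1⊕0⊕0⊕0⊕1⊕0⊕1⊕1⊕1⊕0⊕0 = 1
p2 (pos 2,3,6,7,10,11,14,15,18,19,22,23,26,27,30,31): XOR of data positions = 1⊕0⊕0⊕1⊕1⊕0⊕0⊕1⊕1⊕0⊕1⊕0⊕1⊕0⊕0 = 1
p4 (pos 4,5,6,7,12,13,14,15,20,21,22,23,28,29,30,31): XOR of data positions = 1⊕0⊕0⊕1⊕0⊕0⊕0⊕0⊕0⊕0⊕1⊕0⊕0⊕0⊕0 = 1
p8 (pos 8,9,10,11,12,13,14,15,24,25,26,27,28,29,30,31): XOR of data positions = 0⊕1⊕1⊕1⊕0⊕0⊕0⊕1⊕1⊕0⊕1⊕0⊕0⊕0⊕0 = 0
p16 (pos 16,17,18,19,20,21,22,23,24,25,26,27,28,29,30,31): XOR of data positions = 0⊕1⊕1⊕0⊕0⊕0⊕1⊕1⊕1⊕0⊕1⊕0⊕0⊕0⊕0 = 0
Codeword: 1111100001110000011000111010000

1111100001110000011000111010000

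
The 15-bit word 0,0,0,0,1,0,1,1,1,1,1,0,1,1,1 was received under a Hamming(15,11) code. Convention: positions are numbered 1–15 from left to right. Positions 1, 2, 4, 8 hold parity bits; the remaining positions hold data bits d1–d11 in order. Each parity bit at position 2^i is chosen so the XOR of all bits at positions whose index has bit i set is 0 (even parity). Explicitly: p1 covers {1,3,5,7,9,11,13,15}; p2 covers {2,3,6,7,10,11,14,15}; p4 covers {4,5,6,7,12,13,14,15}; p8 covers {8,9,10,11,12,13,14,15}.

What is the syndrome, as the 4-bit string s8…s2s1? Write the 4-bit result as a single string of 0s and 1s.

1110

s1 (pos 1,3,5,7,9,11,13,15): 0⊕0⊕1⊕1⊕1⊕1⊕1⊕1 = 0
s2 (pos 2,3,6,7,10,11,14,15): 0⊕0⊕0⊕1⊕1⊕1⊕1⊕1 = 1
s4 (pos 4,5,6,7,12,13,14,15): 0⊕1⊕0⊕1⊕0⊕1⊕1⊕1 = 1
s8 (pos 8,9,10,11,12,13,14,15): 1⊕1⊕1⊕1⊕0⊕1⊕1⊕1 = 1
Syndrome s8…s1 = 1110 → error at position 14.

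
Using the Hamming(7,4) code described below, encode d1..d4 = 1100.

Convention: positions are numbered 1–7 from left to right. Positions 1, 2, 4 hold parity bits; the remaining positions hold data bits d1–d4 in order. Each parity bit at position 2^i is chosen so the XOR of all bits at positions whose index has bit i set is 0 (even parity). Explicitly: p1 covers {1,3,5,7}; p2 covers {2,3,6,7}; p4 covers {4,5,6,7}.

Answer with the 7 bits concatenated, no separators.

Place data at non-parity positions: p1 p2 1 p4 1 0 0
p1 (pos 1,3,5,7): XOR of data positions = 1⊕1⊕0 = 0
p2 (pos 2,3,6,7): XOR of data positions = 1⊕0⊕0 = 1
p4 (pos 4,5,6,7): XOR of data positions = 1⊕0⊕0 = 1
Codeword: 0111100

0111100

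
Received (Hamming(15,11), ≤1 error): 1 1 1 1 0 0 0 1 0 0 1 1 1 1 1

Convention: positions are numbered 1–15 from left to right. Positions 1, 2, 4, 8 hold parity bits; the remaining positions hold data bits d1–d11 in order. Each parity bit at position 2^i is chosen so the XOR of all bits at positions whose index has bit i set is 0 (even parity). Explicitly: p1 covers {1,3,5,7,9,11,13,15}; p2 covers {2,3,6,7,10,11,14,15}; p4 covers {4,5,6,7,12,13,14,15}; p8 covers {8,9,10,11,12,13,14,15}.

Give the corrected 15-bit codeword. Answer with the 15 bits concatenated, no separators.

111100110011111

s1 (pos 1,3,5,7,9,11,13,15): 1⊕1⊕0⊕0⊕0⊕1⊕1⊕1 = 1
s2 (pos 2,3,6,7,10,11,14,15): 1⊕1⊕0⊕0⊕0⊕1⊕1⊕1 = 1
s4 (pos 4,5,6,7,12,13,14,15): 1⊕0⊕0⊕0⊕1⊕1⊕1⊕1 = 1
s8 (pos 8,9,10,11,12,13,14,15): 1⊕0⊕0⊕1⊕1⊕1⊕1⊕1 = 0
Syndrome s8…s1 = 0111 → error at position 7.
Flip position 7: 111100010011111 → 111100110011111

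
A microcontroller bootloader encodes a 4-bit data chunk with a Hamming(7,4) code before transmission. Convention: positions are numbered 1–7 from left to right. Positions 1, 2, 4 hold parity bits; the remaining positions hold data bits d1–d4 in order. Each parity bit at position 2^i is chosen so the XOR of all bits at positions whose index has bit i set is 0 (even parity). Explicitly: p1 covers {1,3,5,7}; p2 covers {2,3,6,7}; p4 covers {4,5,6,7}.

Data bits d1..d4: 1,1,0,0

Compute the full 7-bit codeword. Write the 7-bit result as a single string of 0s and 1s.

Place data at non-parity positions: p1 p2 1 p4 1 0 0
p1 (pos 1,3,5,7): XOR of data positions = 1⊕1⊕0 = 0
p2 (pos 2,3,6,7): XOR of data positions = 1⊕0⊕0 = 1
p4 (pos 4,5,6,7): XOR of data positions = 1⊕0⊕0 = 1
Codeword: 0111100

0111100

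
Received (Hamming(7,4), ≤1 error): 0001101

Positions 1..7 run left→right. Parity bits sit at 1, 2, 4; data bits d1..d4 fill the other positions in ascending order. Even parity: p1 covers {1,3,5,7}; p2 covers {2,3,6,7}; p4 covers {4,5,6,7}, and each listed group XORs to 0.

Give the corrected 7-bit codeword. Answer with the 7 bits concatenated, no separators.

0001111

s1 (pos 1,3,5,7): 0⊕0⊕1⊕1 = 0
s2 (pos 2,3,6,7): 0⊕0⊕0⊕1 = 1
s4 (pos 4,5,6,7): 1⊕1⊕0⊕1 = 1
Syndrome s4…s1 = 110 → error at position 6.
Flip position 6: 0001101 → 0001111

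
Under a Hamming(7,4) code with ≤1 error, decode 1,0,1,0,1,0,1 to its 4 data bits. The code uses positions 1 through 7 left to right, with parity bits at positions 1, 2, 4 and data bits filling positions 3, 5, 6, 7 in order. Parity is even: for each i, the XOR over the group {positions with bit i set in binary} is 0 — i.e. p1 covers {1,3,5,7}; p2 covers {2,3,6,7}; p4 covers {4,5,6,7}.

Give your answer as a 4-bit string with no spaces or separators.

s1 (pos 1,3,5,7): 1⊕1⊕1⊕1 = 0
s2 (pos 2,3,6,7): 0⊕1⊕0⊕1 = 0
s4 (pos 4,5,6,7): 0⊕1⊕0⊕1 = 0
Syndrome s4…s1 = 000 → no error.
Read data bits from positions 3,5,6,7: 1101

1101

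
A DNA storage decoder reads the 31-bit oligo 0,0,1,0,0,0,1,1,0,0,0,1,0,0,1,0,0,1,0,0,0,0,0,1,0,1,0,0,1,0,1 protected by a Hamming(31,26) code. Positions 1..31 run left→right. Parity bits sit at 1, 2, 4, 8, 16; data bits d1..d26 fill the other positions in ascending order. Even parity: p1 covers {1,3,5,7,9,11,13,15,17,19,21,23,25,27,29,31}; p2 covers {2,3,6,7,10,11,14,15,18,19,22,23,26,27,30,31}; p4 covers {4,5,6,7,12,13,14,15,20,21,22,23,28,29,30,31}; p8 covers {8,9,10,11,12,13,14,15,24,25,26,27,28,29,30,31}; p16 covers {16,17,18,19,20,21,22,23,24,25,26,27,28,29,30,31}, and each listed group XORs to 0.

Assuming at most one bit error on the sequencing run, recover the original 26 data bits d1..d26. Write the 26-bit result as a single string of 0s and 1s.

10010001001010000010100001

s1 (pos 1,3,5,7,9,11,13,15,17,19,21,23,25,27,29,31): 0⊕1⊕0⊕1⊕0⊕0⊕0⊕1⊕0⊕0⊕0⊕0⊕0⊕0⊕1⊕1 = 1
s2 (pos 2,3,6,7,10,11,14,15,18,19,22,23,26,27,30,31): 0⊕1⊕0⊕1⊕0⊕0⊕0⊕1⊕1⊕0⊕0⊕0⊕1⊕0⊕0⊕1 = 0
s4 (pos 4,5,6,7,12,13,14,15,20,21,22,23,28,29,30,31): 0⊕0⊕0⊕1⊕1⊕0⊕0⊕1⊕0⊕0⊕0⊕0⊕0⊕1⊕0⊕1 = 1
s8 (pos 8,9,10,11,12,13,14,15,24,25,26,27,28,29,30,31): 1⊕0⊕0⊕0⊕1⊕0⊕0⊕1⊕1⊕0⊕1⊕0⊕0⊕1⊕0⊕1 = 1
s16 (pos 16,17,18,19,20,21,22,23,24,25,26,27,28,29,30,31): 0⊕0⊕1⊕0⊕0⊕0⊕0⊕0⊕1⊕0⊕1⊕0⊕0⊕1⊕0⊕1 = 1
Syndrome s16…s1 = 11101 → error at position 29.
Flip position 29: 0010001100010010010000010100101 → 0010001100010010010000010100001
Read data bits from positions 3,5,6,7,9,10,11,12,13,14,15,17,18,19,20,21,22,23,24,25,26,27,28,29,30,31: 10010001001010000010100001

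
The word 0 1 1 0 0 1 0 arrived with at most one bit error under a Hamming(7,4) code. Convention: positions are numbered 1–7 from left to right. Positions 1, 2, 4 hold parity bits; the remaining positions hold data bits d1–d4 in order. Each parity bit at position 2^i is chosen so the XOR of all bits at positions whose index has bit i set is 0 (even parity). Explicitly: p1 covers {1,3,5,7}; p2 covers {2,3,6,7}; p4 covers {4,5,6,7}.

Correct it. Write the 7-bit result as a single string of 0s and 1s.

s1 (pos 1,3,5,7): 0⊕1⊕0⊕0 = 1
s2 (pos 2,3,6,7): 1⊕1⊕1⊕0 = 1
s4 (pos 4,5,6,7): 0⊕0⊕1⊕0 = 1
Syndrome s4…s1 = 111 → error at position 7.
Flip position 7: 0110010 → 0110011

0110011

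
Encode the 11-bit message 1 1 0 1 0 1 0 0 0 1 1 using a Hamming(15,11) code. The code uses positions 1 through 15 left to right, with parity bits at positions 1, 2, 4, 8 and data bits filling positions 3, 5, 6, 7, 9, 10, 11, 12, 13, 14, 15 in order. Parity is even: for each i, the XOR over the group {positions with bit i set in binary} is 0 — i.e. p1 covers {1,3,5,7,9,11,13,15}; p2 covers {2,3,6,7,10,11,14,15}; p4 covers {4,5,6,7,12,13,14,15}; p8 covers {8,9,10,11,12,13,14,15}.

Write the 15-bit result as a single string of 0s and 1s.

011010110100011

Place data at non-parity positions: p1 p2 1 p4 1 0 1 p8 0 1 0 0 0 1 1
p1 (pos 1,3,5,7,9,11,13,15): XOR of data positions = 1⊕1⊕1⊕0⊕0⊕0⊕1 = 0
p2 (pos 2,3,6,7,10,11,14,15): XOR of data positions = 1⊕0⊕1⊕1⊕0⊕1⊕1 = 1
p4 (pos 4,5,6,7,12,13,14,15): XOR of data positions = 1⊕0⊕1⊕0⊕0⊕1⊕1 = 0
p8 (pos 8,9,10,11,12,13,14,15): XOR of data positions = 0⊕1⊕0⊕0⊕0⊕1⊕1 = 1
Codeword: 011010110100011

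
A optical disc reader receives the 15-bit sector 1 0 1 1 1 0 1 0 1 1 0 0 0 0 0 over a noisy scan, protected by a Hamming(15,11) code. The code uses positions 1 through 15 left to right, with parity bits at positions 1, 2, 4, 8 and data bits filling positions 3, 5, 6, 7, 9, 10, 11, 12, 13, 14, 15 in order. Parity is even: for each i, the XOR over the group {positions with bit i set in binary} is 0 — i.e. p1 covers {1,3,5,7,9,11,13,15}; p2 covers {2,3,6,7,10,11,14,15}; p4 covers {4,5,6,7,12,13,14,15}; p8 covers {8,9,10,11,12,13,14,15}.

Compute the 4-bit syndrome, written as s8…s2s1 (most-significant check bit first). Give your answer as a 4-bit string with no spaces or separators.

s1 (pos 1,3,5,7,9,11,13,15): 1⊕1⊕1⊕1⊕1⊕0⊕0⊕0 = 1
s2 (pos 2,3,6,7,10,11,14,15): 0⊕1⊕0⊕1⊕1⊕0⊕0⊕0 = 1
s4 (pos 4,5,6,7,12,13,14,15): 1⊕1⊕0⊕1⊕0⊕0⊕0⊕0 = 1
s8 (pos 8,9,10,11,12,13,14,15): 0⊕1⊕1⊕0⊕0⊕0⊕0⊕0 = 0
Syndrome s8…s1 = 0111 → error at position 7.

0111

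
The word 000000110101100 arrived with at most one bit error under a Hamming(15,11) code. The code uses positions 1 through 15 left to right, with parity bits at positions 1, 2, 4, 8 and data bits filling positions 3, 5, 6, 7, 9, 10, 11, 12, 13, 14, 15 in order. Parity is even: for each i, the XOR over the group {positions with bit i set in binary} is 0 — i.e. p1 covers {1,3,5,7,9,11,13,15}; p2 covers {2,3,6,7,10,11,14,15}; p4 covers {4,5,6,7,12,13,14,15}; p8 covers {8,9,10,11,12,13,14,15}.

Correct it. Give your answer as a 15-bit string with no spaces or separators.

000100110101100

s1 (pos 1,3,5,7,9,11,13,15): 0⊕0⊕0⊕1⊕0⊕0⊕1⊕0 = 0
s2 (pos 2,3,6,7,10,11,14,15): 0⊕0⊕0⊕1⊕1⊕0⊕0⊕0 = 0
s4 (pos 4,5,6,7,12,13,14,15): 0⊕0⊕0⊕1⊕1⊕1⊕0⊕0 = 1
s8 (pos 8,9,10,11,12,13,14,15): 1⊕0⊕1⊕0⊕1⊕1⊕0⊕0 = 0
Syndrome s8…s1 = 0100 → error at position 4.
Flip position 4: 000000110101100 → 000100110101100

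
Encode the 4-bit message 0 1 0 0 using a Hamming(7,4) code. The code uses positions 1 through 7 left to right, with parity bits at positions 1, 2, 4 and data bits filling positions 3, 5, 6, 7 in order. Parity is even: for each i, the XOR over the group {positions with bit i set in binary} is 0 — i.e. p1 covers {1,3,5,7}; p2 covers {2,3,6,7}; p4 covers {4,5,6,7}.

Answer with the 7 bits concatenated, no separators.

Place data at non-parity positions: p1 p2 0 p4 1 0 0
p1 (pos 1,3,5,7): XOR of data positions = 0⊕1⊕0 = 1
p2 (pos 2,3,6,7): XOR of data positions = 0⊕0⊕0 = 0
p4 (pos 4,5,6,7): XOR of data positions = 1⊕0⊕0 = 1
Codeword: 1001100

1001100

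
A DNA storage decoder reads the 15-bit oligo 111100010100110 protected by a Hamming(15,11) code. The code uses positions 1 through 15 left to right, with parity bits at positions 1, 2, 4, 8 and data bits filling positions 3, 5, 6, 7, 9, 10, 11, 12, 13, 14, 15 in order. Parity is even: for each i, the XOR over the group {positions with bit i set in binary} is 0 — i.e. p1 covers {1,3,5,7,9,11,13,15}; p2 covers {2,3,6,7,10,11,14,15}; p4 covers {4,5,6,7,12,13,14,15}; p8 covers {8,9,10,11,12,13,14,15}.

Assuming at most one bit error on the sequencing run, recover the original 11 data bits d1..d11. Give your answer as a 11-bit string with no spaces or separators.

11000100110

s1 (pos 1,3,5,7,9,11,13,15): 1⊕1⊕0⊕0⊕0⊕0⊕1⊕0 = 1
s2 (pos 2,3,6,7,10,11,14,15): 1⊕1⊕0⊕0⊕1⊕0⊕1⊕0 = 0
s4 (pos 4,5,6,7,12,13,14,15): 1⊕0⊕0⊕0⊕0⊕1⊕1⊕0 = 1
s8 (pos 8,9,10,11,12,13,14,15): 1⊕0⊕1⊕0⊕0⊕1⊕1⊕0 = 0
Syndrome s8…s1 = 0101 → error at position 5.
Flip position 5: 111100010100110 → 111110010100110
Read data bits from positions 3,5,6,7,9,10,11,12,13,14,15: 11000100110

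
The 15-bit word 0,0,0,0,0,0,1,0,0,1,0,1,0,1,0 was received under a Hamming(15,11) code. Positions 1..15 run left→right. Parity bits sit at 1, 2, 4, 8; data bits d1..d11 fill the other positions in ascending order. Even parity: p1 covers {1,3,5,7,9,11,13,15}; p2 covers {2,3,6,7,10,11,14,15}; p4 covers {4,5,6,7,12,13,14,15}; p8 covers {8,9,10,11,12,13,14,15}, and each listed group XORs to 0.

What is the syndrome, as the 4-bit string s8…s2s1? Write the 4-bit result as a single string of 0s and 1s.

s1 (pos 1,3,5,7,9,11,13,15): 0⊕0⊕0⊕1⊕0⊕0⊕0⊕0 = 1
s2 (pos 2,3,6,7,10,11,14,15): 0⊕0⊕0⊕1⊕1⊕0⊕1⊕0 = 1
s4 (pos 4,5,6,7,12,13,14,15): 0⊕0⊕0⊕1⊕1⊕0⊕1⊕0 = 1
s8 (pos 8,9,10,11,12,13,14,15): 0⊕0⊕1⊕0⊕1⊕0⊕1⊕0 = 1
Syndrome s8…s1 = 1111 → error at position 15.

1111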